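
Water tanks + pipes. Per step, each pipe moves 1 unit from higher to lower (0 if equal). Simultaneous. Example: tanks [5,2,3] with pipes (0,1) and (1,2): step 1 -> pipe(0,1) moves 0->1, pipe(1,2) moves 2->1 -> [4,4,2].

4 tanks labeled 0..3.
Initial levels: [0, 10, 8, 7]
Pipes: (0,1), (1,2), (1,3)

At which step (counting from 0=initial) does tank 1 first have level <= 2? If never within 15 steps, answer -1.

Step 1: flows [1->0,1->2,1->3] -> levels [1 7 9 8]
Step 2: flows [1->0,2->1,3->1] -> levels [2 8 8 7]
Step 3: flows [1->0,1=2,1->3] -> levels [3 6 8 8]
Step 4: flows [1->0,2->1,3->1] -> levels [4 7 7 7]
Step 5: flows [1->0,1=2,1=3] -> levels [5 6 7 7]
Step 6: flows [1->0,2->1,3->1] -> levels [6 7 6 6]
Step 7: flows [1->0,1->2,1->3] -> levels [7 4 7 7]
Step 8: flows [0->1,2->1,3->1] -> levels [6 7 6 6]
  -> period-2 cycle (repeats step 6); tank 1 never drops to <=2
Tank 1 never reaches <=2 within 15 steps

Answer: -1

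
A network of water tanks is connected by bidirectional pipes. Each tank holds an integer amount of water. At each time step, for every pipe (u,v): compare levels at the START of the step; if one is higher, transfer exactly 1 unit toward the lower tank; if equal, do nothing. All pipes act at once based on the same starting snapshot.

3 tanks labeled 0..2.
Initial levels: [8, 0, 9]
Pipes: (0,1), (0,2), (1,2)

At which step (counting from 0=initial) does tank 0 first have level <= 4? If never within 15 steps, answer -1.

Answer: -1

Derivation:
Step 1: flows [0->1,2->0,2->1] -> levels [8 2 7]
Step 2: flows [0->1,0->2,2->1] -> levels [6 4 7]
Step 3: flows [0->1,2->0,2->1] -> levels [6 6 5]
Step 4: flows [0=1,0->2,1->2] -> levels [5 5 7]
Step 5: flows [0=1,2->0,2->1] -> levels [6 6 5]
  -> period-2 cycle (repeats step 3); tank 0 never drops to <=4
Tank 0 never reaches <=4 within 15 steps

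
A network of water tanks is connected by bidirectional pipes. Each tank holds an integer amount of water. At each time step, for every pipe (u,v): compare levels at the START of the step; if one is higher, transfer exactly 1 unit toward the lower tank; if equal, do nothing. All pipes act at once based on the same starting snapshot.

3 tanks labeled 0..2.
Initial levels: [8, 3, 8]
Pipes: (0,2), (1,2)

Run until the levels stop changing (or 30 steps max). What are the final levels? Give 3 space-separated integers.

Step 1: flows [0=2,2->1] -> levels [8 4 7]
Step 2: flows [0->2,2->1] -> levels [7 5 7]
Step 3: flows [0=2,2->1] -> levels [7 6 6]
Step 4: flows [0->2,1=2] -> levels [6 6 7]
Step 5: flows [2->0,2->1] -> levels [7 7 5]
Step 6: flows [0->2,1->2] -> levels [6 6 7]
  -> period-2 cycle: step 6 state = step 4 state; never stabilizes
  -> state at step 30: (30-4) mod 2 = 0, same as step 4 -> [6 6 7]

Answer: 6 6 7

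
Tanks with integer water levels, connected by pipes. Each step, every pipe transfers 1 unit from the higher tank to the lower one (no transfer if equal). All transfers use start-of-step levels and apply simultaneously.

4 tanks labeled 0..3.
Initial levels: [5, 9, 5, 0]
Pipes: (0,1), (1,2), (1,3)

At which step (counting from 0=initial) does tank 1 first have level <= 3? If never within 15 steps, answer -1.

Answer: 4

Derivation:
Step 1: flows [1->0,1->2,1->3] -> levels [6 6 6 1]
Step 2: flows [0=1,1=2,1->3] -> levels [6 5 6 2]
Step 3: flows [0->1,2->1,1->3] -> levels [5 6 5 3]
Step 4: flows [1->0,1->2,1->3] -> levels [6 3 6 4]
Tank 1 first reaches <=3 at step 4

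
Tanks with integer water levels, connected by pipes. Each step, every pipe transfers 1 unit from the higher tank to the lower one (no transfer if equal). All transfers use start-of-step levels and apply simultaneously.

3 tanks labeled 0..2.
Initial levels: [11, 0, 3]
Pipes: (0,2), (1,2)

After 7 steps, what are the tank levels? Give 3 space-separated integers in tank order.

Step 1: flows [0->2,2->1] -> levels [10 1 3]
Step 2: flows [0->2,2->1] -> levels [9 2 3]
Step 3: flows [0->2,2->1] -> levels [8 3 3]
Step 4: flows [0->2,1=2] -> levels [7 3 4]
Step 5: flows [0->2,2->1] -> levels [6 4 4]
Step 6: flows [0->2,1=2] -> levels [5 4 5]
Step 7: flows [0=2,2->1] -> levels [5 5 4]

Answer: 5 5 4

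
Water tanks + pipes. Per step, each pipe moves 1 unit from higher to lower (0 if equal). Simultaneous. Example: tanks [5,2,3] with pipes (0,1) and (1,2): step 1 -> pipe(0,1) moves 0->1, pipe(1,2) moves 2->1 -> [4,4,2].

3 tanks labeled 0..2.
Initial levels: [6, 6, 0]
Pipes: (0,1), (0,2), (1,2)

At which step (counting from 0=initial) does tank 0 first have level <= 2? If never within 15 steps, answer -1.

Step 1: flows [0=1,0->2,1->2] -> levels [5 5 2]
Step 2: flows [0=1,0->2,1->2] -> levels [4 4 4]
Step 3: flows [0=1,0=2,1=2] -> levels [4 4 4]
  -> stable; tank 0 stays at 4 > 2
Tank 0 never reaches <=2 within 15 steps

Answer: -1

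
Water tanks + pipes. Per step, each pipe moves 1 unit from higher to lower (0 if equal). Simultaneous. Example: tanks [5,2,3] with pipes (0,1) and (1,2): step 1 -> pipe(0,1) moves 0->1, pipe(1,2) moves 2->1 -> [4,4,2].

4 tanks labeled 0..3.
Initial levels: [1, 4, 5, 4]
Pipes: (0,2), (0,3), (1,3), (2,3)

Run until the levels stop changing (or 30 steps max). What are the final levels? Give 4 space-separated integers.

Answer: 4 4 4 2

Derivation:
Step 1: flows [2->0,3->0,1=3,2->3] -> levels [3 4 3 4]
Step 2: flows [0=2,3->0,1=3,3->2] -> levels [4 4 4 2]
Step 3: flows [0=2,0->3,1->3,2->3] -> levels [3 3 3 5]
Step 4: flows [0=2,3->0,3->1,3->2] -> levels [4 4 4 2]
  -> period-2 cycle: step 4 state = step 2 state; never stabilizes
  -> state at step 30: (30-2) mod 2 = 0, same as step 2 -> [4 4 4 2]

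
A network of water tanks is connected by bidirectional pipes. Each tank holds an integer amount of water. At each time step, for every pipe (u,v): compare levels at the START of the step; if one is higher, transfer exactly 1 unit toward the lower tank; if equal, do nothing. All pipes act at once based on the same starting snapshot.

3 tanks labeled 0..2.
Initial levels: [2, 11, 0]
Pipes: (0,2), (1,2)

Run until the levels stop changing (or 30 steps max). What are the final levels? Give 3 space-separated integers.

Step 1: flows [0->2,1->2] -> levels [1 10 2]
Step 2: flows [2->0,1->2] -> levels [2 9 2]
Step 3: flows [0=2,1->2] -> levels [2 8 3]
Step 4: flows [2->0,1->2] -> levels [3 7 3]
Step 5: flows [0=2,1->2] -> levels [3 6 4]
Step 6: flows [2->0,1->2] -> levels [4 5 4]
Step 7: flows [0=2,1->2] -> levels [4 4 5]
Step 8: flows [2->0,2->1] -> levels [5 5 3]
Step 9: flows [0->2,1->2] -> levels [4 4 5]
  -> period-2 cycle: step 9 state = step 7 state; never stabilizes
  -> state at step 30: (30-7) mod 2 = 1, same as step 8 -> [5 5 3]

Answer: 5 5 3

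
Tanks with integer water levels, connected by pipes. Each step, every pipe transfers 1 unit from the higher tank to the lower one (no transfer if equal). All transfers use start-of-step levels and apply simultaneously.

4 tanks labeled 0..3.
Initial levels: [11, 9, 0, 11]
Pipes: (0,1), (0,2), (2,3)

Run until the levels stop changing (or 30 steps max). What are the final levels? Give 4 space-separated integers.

Step 1: flows [0->1,0->2,3->2] -> levels [9 10 2 10]
Step 2: flows [1->0,0->2,3->2] -> levels [9 9 4 9]
Step 3: flows [0=1,0->2,3->2] -> levels [8 9 6 8]
Step 4: flows [1->0,0->2,3->2] -> levels [8 8 8 7]
Step 5: flows [0=1,0=2,2->3] -> levels [8 8 7 8]
Step 6: flows [0=1,0->2,3->2] -> levels [7 8 9 7]
Step 7: flows [1->0,2->0,2->3] -> levels [9 7 7 8]
Step 8: flows [0->1,0->2,3->2] -> levels [7 8 9 7]
  -> period-2 cycle: step 8 state = step 6 state; never stabilizes
  -> state at step 30: (30-6) mod 2 = 0, same as step 6 -> [7 8 9 7]

Answer: 7 8 9 7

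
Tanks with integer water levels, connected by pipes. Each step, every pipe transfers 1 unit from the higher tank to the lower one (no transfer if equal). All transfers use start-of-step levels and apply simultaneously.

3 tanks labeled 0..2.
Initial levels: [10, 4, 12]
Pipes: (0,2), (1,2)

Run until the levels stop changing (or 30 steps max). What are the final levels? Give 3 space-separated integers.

Step 1: flows [2->0,2->1] -> levels [11 5 10]
Step 2: flows [0->2,2->1] -> levels [10 6 10]
Step 3: flows [0=2,2->1] -> levels [10 7 9]
Step 4: flows [0->2,2->1] -> levels [9 8 9]
Step 5: flows [0=2,2->1] -> levels [9 9 8]
Step 6: flows [0->2,1->2] -> levels [8 8 10]
Step 7: flows [2->0,2->1] -> levels [9 9 8]
  -> period-2 cycle: step 7 state = step 5 state; never stabilizes
  -> state at step 30: (30-5) mod 2 = 1, same as step 6 -> [8 8 10]

Answer: 8 8 10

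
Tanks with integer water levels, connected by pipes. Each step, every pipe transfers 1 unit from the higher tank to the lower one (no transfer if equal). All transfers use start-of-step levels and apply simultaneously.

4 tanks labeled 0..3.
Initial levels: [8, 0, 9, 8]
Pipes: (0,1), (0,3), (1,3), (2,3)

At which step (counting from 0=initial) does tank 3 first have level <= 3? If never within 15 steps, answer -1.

Step 1: flows [0->1,0=3,3->1,2->3] -> levels [7 2 8 8]
Step 2: flows [0->1,3->0,3->1,2=3] -> levels [7 4 8 6]
Step 3: flows [0->1,0->3,3->1,2->3] -> levels [5 6 7 7]
Step 4: flows [1->0,3->0,3->1,2=3] -> levels [7 6 7 5]
Step 5: flows [0->1,0->3,1->3,2->3] -> levels [5 6 6 8]
Step 6: flows [1->0,3->0,3->1,3->2] -> levels [7 6 7 5]
  -> period-2 cycle (repeats step 4); tank 3 never drops to <=3
Tank 3 never reaches <=3 within 15 steps

Answer: -1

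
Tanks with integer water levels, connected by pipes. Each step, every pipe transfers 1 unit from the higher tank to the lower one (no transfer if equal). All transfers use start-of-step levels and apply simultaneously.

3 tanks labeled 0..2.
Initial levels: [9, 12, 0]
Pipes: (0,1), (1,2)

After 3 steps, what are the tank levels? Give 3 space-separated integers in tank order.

Answer: 9 9 3

Derivation:
Step 1: flows [1->0,1->2] -> levels [10 10 1]
Step 2: flows [0=1,1->2] -> levels [10 9 2]
Step 3: flows [0->1,1->2] -> levels [9 9 3]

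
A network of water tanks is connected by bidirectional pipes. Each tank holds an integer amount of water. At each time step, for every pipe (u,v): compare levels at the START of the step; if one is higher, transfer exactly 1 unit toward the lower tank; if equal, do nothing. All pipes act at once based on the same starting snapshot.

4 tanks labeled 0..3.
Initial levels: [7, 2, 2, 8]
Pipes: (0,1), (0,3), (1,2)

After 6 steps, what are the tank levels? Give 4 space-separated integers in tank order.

Answer: 5 4 5 5

Derivation:
Step 1: flows [0->1,3->0,1=2] -> levels [7 3 2 7]
Step 2: flows [0->1,0=3,1->2] -> levels [6 3 3 7]
Step 3: flows [0->1,3->0,1=2] -> levels [6 4 3 6]
Step 4: flows [0->1,0=3,1->2] -> levels [5 4 4 6]
Step 5: flows [0->1,3->0,1=2] -> levels [5 5 4 5]
Step 6: flows [0=1,0=3,1->2] -> levels [5 4 5 5]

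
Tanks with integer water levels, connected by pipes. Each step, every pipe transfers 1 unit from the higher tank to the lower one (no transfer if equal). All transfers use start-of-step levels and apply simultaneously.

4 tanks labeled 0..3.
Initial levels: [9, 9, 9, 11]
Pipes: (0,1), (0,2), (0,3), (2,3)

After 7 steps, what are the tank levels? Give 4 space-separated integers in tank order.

Answer: 11 9 9 9

Derivation:
Step 1: flows [0=1,0=2,3->0,3->2] -> levels [10 9 10 9]
Step 2: flows [0->1,0=2,0->3,2->3] -> levels [8 10 9 11]
Step 3: flows [1->0,2->0,3->0,3->2] -> levels [11 9 9 9]
Step 4: flows [0->1,0->2,0->3,2=3] -> levels [8 10 10 10]
Step 5: flows [1->0,2->0,3->0,2=3] -> levels [11 9 9 9]
  -> period-2 cycle: step 5 state = step 3 state
  -> state at step 7: (7-3) mod 2 = 0, same as step 3 -> [11 9 9 9]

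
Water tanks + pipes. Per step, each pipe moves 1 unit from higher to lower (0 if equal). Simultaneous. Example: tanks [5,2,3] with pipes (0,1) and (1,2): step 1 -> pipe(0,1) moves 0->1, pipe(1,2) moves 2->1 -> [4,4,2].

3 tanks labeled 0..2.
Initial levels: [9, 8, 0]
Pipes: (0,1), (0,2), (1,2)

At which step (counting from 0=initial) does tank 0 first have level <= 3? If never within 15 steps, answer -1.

Step 1: flows [0->1,0->2,1->2] -> levels [7 8 2]
Step 2: flows [1->0,0->2,1->2] -> levels [7 6 4]
Step 3: flows [0->1,0->2,1->2] -> levels [5 6 6]
Step 4: flows [1->0,2->0,1=2] -> levels [7 5 5]
Step 5: flows [0->1,0->2,1=2] -> levels [5 6 6]
  -> period-2 cycle (repeats step 3); tank 0 never drops to <=3
Tank 0 never reaches <=3 within 15 steps

Answer: -1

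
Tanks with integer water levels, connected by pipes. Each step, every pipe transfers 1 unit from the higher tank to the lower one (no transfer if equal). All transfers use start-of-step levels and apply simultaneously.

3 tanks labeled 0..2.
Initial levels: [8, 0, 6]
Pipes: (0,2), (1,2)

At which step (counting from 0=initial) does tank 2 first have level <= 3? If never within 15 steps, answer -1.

Step 1: flows [0->2,2->1] -> levels [7 1 6]
Step 2: flows [0->2,2->1] -> levels [6 2 6]
Step 3: flows [0=2,2->1] -> levels [6 3 5]
Step 4: flows [0->2,2->1] -> levels [5 4 5]
Step 5: flows [0=2,2->1] -> levels [5 5 4]
Step 6: flows [0->2,1->2] -> levels [4 4 6]
Step 7: flows [2->0,2->1] -> levels [5 5 4]
  -> period-2 cycle (repeats step 5); tank 2 never drops to <=3
Tank 2 never reaches <=3 within 15 steps

Answer: -1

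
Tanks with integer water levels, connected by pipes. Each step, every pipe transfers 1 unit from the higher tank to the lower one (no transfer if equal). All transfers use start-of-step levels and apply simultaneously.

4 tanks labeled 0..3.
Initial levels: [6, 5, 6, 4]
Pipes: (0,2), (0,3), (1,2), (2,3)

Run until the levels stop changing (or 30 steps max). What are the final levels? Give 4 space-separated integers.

Step 1: flows [0=2,0->3,2->1,2->3] -> levels [5 6 4 6]
Step 2: flows [0->2,3->0,1->2,3->2] -> levels [5 5 7 4]
Step 3: flows [2->0,0->3,2->1,2->3] -> levels [5 6 4 6]
  -> period-2 cycle: step 3 state = step 1 state; never stabilizes
  -> state at step 30: (30-1) mod 2 = 1, same as step 2 -> [5 5 7 4]

Answer: 5 5 7 4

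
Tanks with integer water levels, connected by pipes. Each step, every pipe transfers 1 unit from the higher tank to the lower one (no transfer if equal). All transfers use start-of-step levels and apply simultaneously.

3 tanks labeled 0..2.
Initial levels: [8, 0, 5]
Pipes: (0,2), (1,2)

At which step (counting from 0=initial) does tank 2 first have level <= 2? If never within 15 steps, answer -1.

Step 1: flows [0->2,2->1] -> levels [7 1 5]
Step 2: flows [0->2,2->1] -> levels [6 2 5]
Step 3: flows [0->2,2->1] -> levels [5 3 5]
Step 4: flows [0=2,2->1] -> levels [5 4 4]
Step 5: flows [0->2,1=2] -> levels [4 4 5]
Step 6: flows [2->0,2->1] -> levels [5 5 3]
Step 7: flows [0->2,1->2] -> levels [4 4 5]
  -> period-2 cycle (repeats step 5); tank 2 never drops to <=2
Tank 2 never reaches <=2 within 15 steps

Answer: -1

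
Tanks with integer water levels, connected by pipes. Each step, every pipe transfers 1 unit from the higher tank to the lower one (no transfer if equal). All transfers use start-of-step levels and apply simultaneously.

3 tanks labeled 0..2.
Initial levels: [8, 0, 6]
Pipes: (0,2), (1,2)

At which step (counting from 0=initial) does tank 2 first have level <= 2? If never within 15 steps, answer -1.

Answer: -1

Derivation:
Step 1: flows [0->2,2->1] -> levels [7 1 6]
Step 2: flows [0->2,2->1] -> levels [6 2 6]
Step 3: flows [0=2,2->1] -> levels [6 3 5]
Step 4: flows [0->2,2->1] -> levels [5 4 5]
Step 5: flows [0=2,2->1] -> levels [5 5 4]
Step 6: flows [0->2,1->2] -> levels [4 4 6]
Step 7: flows [2->0,2->1] -> levels [5 5 4]
  -> period-2 cycle (repeats step 5); tank 2 never drops to <=2
Tank 2 never reaches <=2 within 15 steps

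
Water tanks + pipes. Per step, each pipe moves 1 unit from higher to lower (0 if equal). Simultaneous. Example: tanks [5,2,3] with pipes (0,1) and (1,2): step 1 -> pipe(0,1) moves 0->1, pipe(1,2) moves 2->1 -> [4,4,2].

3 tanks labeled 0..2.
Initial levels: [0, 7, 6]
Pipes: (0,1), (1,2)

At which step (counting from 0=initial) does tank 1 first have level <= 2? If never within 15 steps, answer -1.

Answer: -1

Derivation:
Step 1: flows [1->0,1->2] -> levels [1 5 7]
Step 2: flows [1->0,2->1] -> levels [2 5 6]
Step 3: flows [1->0,2->1] -> levels [3 5 5]
Step 4: flows [1->0,1=2] -> levels [4 4 5]
Step 5: flows [0=1,2->1] -> levels [4 5 4]
Step 6: flows [1->0,1->2] -> levels [5 3 5]
Step 7: flows [0->1,2->1] -> levels [4 5 4]
  -> period-2 cycle (repeats step 5); tank 1 never drops to <=2
Tank 1 never reaches <=2 within 15 steps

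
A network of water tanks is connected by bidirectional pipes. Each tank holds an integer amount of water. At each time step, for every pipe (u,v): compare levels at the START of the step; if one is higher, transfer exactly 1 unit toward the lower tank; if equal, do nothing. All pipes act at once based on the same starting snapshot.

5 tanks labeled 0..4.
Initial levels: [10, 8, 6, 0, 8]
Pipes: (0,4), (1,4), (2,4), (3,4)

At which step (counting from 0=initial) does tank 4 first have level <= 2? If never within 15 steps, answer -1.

Answer: -1

Derivation:
Step 1: flows [0->4,1=4,4->2,4->3] -> levels [9 8 7 1 7]
Step 2: flows [0->4,1->4,2=4,4->3] -> levels [8 7 7 2 8]
Step 3: flows [0=4,4->1,4->2,4->3] -> levels [8 8 8 3 5]
Step 4: flows [0->4,1->4,2->4,4->3] -> levels [7 7 7 4 7]
Step 5: flows [0=4,1=4,2=4,4->3] -> levels [7 7 7 5 6]
Step 6: flows [0->4,1->4,2->4,4->3] -> levels [6 6 6 6 8]
Step 7: flows [4->0,4->1,4->2,4->3] -> levels [7 7 7 7 4]
Step 8: flows [0->4,1->4,2->4,3->4] -> levels [6 6 6 6 8]
  -> period-2 cycle (repeats step 6); tank 4 never drops to <=2
Tank 4 never reaches <=2 within 15 steps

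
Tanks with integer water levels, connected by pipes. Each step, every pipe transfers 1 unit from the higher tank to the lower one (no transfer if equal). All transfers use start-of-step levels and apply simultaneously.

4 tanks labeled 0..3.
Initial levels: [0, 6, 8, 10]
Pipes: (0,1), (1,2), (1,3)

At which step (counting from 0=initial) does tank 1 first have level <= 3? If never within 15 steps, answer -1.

Answer: -1

Derivation:
Step 1: flows [1->0,2->1,3->1] -> levels [1 7 7 9]
Step 2: flows [1->0,1=2,3->1] -> levels [2 7 7 8]
Step 3: flows [1->0,1=2,3->1] -> levels [3 7 7 7]
Step 4: flows [1->0,1=2,1=3] -> levels [4 6 7 7]
Step 5: flows [1->0,2->1,3->1] -> levels [5 7 6 6]
Step 6: flows [1->0,1->2,1->3] -> levels [6 4 7 7]
Step 7: flows [0->1,2->1,3->1] -> levels [5 7 6 6]
  -> period-2 cycle (repeats step 5); tank 1 never drops to <=3
Tank 1 never reaches <=3 within 15 steps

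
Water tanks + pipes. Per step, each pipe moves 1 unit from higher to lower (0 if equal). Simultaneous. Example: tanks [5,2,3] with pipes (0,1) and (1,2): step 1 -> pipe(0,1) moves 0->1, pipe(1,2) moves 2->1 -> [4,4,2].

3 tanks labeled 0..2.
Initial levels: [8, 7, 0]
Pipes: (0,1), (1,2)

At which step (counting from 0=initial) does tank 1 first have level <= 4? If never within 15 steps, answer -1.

Step 1: flows [0->1,1->2] -> levels [7 7 1]
Step 2: flows [0=1,1->2] -> levels [7 6 2]
Step 3: flows [0->1,1->2] -> levels [6 6 3]
Step 4: flows [0=1,1->2] -> levels [6 5 4]
Step 5: flows [0->1,1->2] -> levels [5 5 5]
Step 6: flows [0=1,1=2] -> levels [5 5 5]
  -> stable; tank 1 stays at 5 > 4
Tank 1 never reaches <=4 within 15 steps

Answer: -1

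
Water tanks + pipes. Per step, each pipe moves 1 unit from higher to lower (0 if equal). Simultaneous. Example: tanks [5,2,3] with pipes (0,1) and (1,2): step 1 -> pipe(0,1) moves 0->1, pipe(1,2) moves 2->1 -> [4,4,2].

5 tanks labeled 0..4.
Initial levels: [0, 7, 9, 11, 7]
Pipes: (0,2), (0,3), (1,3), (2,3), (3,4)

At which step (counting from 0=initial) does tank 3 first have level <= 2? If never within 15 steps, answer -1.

Answer: -1

Derivation:
Step 1: flows [2->0,3->0,3->1,3->2,3->4] -> levels [2 8 9 7 8]
Step 2: flows [2->0,3->0,1->3,2->3,4->3] -> levels [4 7 7 9 7]
Step 3: flows [2->0,3->0,3->1,3->2,3->4] -> levels [6 8 7 5 8]
Step 4: flows [2->0,0->3,1->3,2->3,4->3] -> levels [6 7 5 9 7]
Step 5: flows [0->2,3->0,3->1,3->2,3->4] -> levels [6 8 7 5 8]
  -> period-2 cycle (repeats step 3); tank 3 never drops to <=2
Tank 3 never reaches <=2 within 15 steps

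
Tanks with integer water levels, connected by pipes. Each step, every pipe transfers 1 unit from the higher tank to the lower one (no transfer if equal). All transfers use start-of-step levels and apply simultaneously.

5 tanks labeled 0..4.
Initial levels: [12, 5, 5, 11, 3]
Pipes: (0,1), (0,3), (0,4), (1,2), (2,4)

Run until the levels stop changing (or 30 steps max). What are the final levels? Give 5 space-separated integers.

Answer: 10 6 7 7 6

Derivation:
Step 1: flows [0->1,0->3,0->4,1=2,2->4] -> levels [9 6 4 12 5]
Step 2: flows [0->1,3->0,0->4,1->2,4->2] -> levels [8 6 6 11 5]
Step 3: flows [0->1,3->0,0->4,1=2,2->4] -> levels [7 7 5 10 7]
Step 4: flows [0=1,3->0,0=4,1->2,4->2] -> levels [8 6 7 9 6]
Step 5: flows [0->1,3->0,0->4,2->1,2->4] -> levels [7 8 5 8 8]
Step 6: flows [1->0,3->0,4->0,1->2,4->2] -> levels [10 6 7 7 6]
Step 7: flows [0->1,0->3,0->4,2->1,2->4] -> levels [7 8 5 8 8]
  -> period-2 cycle: step 7 state = step 5 state; never stabilizes
  -> state at step 30: (30-5) mod 2 = 1, same as step 6 -> [10 6 7 7 6]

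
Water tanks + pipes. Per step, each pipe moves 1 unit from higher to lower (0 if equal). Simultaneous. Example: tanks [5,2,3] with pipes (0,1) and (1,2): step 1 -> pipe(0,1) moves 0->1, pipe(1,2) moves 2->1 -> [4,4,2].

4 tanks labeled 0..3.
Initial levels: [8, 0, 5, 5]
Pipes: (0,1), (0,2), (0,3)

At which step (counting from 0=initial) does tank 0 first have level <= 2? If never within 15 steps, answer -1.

Step 1: flows [0->1,0->2,0->3] -> levels [5 1 6 6]
Step 2: flows [0->1,2->0,3->0] -> levels [6 2 5 5]
Step 3: flows [0->1,0->2,0->3] -> levels [3 3 6 6]
Step 4: flows [0=1,2->0,3->0] -> levels [5 3 5 5]
Step 5: flows [0->1,0=2,0=3] -> levels [4 4 5 5]
Step 6: flows [0=1,2->0,3->0] -> levels [6 4 4 4]
Step 7: flows [0->1,0->2,0->3] -> levels [3 5 5 5]
Step 8: flows [1->0,2->0,3->0] -> levels [6 4 4 4]
  -> period-2 cycle (repeats step 6); tank 0 never drops to <=2
Tank 0 never reaches <=2 within 15 steps

Answer: -1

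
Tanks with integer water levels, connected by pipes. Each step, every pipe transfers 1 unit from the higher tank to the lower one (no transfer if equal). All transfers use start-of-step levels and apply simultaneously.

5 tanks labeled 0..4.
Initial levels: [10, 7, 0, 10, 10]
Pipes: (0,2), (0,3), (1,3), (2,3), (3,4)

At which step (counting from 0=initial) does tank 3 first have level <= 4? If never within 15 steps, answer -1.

Step 1: flows [0->2,0=3,3->1,3->2,3=4] -> levels [9 8 2 8 10]
Step 2: flows [0->2,0->3,1=3,3->2,4->3] -> levels [7 8 4 9 9]
Step 3: flows [0->2,3->0,3->1,3->2,3=4] -> levels [7 9 6 6 9]
Step 4: flows [0->2,0->3,1->3,2=3,4->3] -> levels [5 8 7 9 8]
Step 5: flows [2->0,3->0,3->1,3->2,3->4] -> levels [7 9 7 5 9]
Step 6: flows [0=2,0->3,1->3,2->3,4->3] -> levels [6 8 6 9 8]
Step 7: flows [0=2,3->0,3->1,3->2,3->4] -> levels [7 9 7 5 9]
  -> period-2 cycle (repeats step 5); tank 3 never drops to <=4
Tank 3 never reaches <=4 within 15 steps

Answer: -1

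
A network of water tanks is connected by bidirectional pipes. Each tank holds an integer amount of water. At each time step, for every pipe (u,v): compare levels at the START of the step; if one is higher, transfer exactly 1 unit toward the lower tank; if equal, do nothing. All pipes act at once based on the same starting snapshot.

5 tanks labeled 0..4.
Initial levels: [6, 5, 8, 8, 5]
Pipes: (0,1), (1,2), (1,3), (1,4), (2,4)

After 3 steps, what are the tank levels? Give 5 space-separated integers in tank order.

Step 1: flows [0->1,2->1,3->1,1=4,2->4] -> levels [5 8 6 7 6]
Step 2: flows [1->0,1->2,1->3,1->4,2=4] -> levels [6 4 7 8 7]
Step 3: flows [0->1,2->1,3->1,4->1,2=4] -> levels [5 8 6 7 6]

Answer: 5 8 6 7 6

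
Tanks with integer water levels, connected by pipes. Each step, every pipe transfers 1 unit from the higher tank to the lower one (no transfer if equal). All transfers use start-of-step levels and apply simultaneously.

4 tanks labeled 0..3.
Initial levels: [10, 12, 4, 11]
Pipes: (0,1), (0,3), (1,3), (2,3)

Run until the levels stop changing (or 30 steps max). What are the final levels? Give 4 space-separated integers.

Answer: 8 9 9 11

Derivation:
Step 1: flows [1->0,3->0,1->3,3->2] -> levels [12 10 5 10]
Step 2: flows [0->1,0->3,1=3,3->2] -> levels [10 11 6 10]
Step 3: flows [1->0,0=3,1->3,3->2] -> levels [11 9 7 10]
Step 4: flows [0->1,0->3,3->1,3->2] -> levels [9 11 8 9]
Step 5: flows [1->0,0=3,1->3,3->2] -> levels [10 9 9 9]
Step 6: flows [0->1,0->3,1=3,2=3] -> levels [8 10 9 10]
Step 7: flows [1->0,3->0,1=3,3->2] -> levels [10 9 10 8]
Step 8: flows [0->1,0->3,1->3,2->3] -> levels [8 9 9 11]
Step 9: flows [1->0,3->0,3->1,3->2] -> levels [10 9 10 8]
  -> period-2 cycle: step 9 state = step 7 state; never stabilizes
  -> state at step 30: (30-7) mod 2 = 1, same as step 8 -> [8 9 9 11]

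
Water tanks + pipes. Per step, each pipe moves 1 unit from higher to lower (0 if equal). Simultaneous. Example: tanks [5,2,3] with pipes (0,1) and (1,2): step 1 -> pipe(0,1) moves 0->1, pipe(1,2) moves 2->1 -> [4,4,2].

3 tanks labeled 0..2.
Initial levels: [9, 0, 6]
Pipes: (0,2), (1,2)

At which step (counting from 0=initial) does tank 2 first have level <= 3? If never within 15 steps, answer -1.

Answer: -1

Derivation:
Step 1: flows [0->2,2->1] -> levels [8 1 6]
Step 2: flows [0->2,2->1] -> levels [7 2 6]
Step 3: flows [0->2,2->1] -> levels [6 3 6]
Step 4: flows [0=2,2->1] -> levels [6 4 5]
Step 5: flows [0->2,2->1] -> levels [5 5 5]
Step 6: flows [0=2,1=2] -> levels [5 5 5]
  -> stable; tank 2 stays at 5 > 3
Tank 2 never reaches <=3 within 15 steps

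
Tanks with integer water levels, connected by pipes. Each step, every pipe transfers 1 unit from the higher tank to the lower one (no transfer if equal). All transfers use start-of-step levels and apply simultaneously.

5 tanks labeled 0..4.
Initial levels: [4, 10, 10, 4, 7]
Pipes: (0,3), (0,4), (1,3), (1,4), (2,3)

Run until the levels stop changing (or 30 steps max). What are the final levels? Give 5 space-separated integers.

Step 1: flows [0=3,4->0,1->3,1->4,2->3] -> levels [5 8 9 6 7]
Step 2: flows [3->0,4->0,1->3,1->4,2->3] -> levels [7 6 8 7 7]
Step 3: flows [0=3,0=4,3->1,4->1,2->3] -> levels [7 8 7 7 6]
Step 4: flows [0=3,0->4,1->3,1->4,2=3] -> levels [6 6 7 8 8]
Step 5: flows [3->0,4->0,3->1,4->1,3->2] -> levels [8 8 8 5 6]
Step 6: flows [0->3,0->4,1->3,1->4,2->3] -> levels [6 6 7 8 8]
  -> period-2 cycle: step 6 state = step 4 state; never stabilizes
  -> state at step 30: (30-4) mod 2 = 0, same as step 4 -> [6 6 7 8 8]

Answer: 6 6 7 8 8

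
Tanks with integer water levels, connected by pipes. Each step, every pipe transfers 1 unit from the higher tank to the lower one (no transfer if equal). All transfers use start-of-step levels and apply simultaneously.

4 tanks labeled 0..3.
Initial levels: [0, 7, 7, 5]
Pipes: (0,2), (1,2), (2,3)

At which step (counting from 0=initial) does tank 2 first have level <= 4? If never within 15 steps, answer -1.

Step 1: flows [2->0,1=2,2->3] -> levels [1 7 5 6]
Step 2: flows [2->0,1->2,3->2] -> levels [2 6 6 5]
Step 3: flows [2->0,1=2,2->3] -> levels [3 6 4 6]
Tank 2 first reaches <=4 at step 3

Answer: 3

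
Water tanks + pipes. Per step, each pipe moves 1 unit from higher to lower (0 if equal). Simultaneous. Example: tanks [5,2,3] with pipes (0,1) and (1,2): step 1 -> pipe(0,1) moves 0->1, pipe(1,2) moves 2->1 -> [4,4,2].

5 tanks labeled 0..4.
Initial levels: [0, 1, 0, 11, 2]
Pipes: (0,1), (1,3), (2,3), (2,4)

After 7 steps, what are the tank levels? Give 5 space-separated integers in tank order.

Answer: 3 2 2 4 3

Derivation:
Step 1: flows [1->0,3->1,3->2,4->2] -> levels [1 1 2 9 1]
Step 2: flows [0=1,3->1,3->2,2->4] -> levels [1 2 2 7 2]
Step 3: flows [1->0,3->1,3->2,2=4] -> levels [2 2 3 5 2]
Step 4: flows [0=1,3->1,3->2,2->4] -> levels [2 3 3 3 3]
Step 5: flows [1->0,1=3,2=3,2=4] -> levels [3 2 3 3 3]
Step 6: flows [0->1,3->1,2=3,2=4] -> levels [2 4 3 2 3]
Step 7: flows [1->0,1->3,2->3,2=4] -> levels [3 2 2 4 3]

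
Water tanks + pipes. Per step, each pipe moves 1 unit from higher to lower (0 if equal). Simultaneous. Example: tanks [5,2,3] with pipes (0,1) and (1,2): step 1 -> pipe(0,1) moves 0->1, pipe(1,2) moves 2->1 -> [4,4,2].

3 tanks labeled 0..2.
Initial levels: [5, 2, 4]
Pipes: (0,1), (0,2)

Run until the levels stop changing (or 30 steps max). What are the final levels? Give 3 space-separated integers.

Step 1: flows [0->1,0->2] -> levels [3 3 5]
Step 2: flows [0=1,2->0] -> levels [4 3 4]
Step 3: flows [0->1,0=2] -> levels [3 4 4]
Step 4: flows [1->0,2->0] -> levels [5 3 3]
Step 5: flows [0->1,0->2] -> levels [3 4 4]
  -> period-2 cycle: step 5 state = step 3 state; never stabilizes
  -> state at step 30: (30-3) mod 2 = 1, same as step 4 -> [5 3 3]

Answer: 5 3 3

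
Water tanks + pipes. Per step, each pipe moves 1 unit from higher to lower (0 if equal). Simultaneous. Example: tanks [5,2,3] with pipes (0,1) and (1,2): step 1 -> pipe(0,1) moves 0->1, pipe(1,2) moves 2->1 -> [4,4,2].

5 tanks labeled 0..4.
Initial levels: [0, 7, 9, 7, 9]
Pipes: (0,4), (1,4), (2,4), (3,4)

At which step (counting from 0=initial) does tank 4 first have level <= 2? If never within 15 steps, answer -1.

Step 1: flows [4->0,4->1,2=4,4->3] -> levels [1 8 9 8 6]
Step 2: flows [4->0,1->4,2->4,3->4] -> levels [2 7 8 7 8]
Step 3: flows [4->0,4->1,2=4,4->3] -> levels [3 8 8 8 5]
Step 4: flows [4->0,1->4,2->4,3->4] -> levels [4 7 7 7 7]
Step 5: flows [4->0,1=4,2=4,3=4] -> levels [5 7 7 7 6]
Step 6: flows [4->0,1->4,2->4,3->4] -> levels [6 6 6 6 8]
Step 7: flows [4->0,4->1,4->2,4->3] -> levels [7 7 7 7 4]
Step 8: flows [0->4,1->4,2->4,3->4] -> levels [6 6 6 6 8]
  -> period-2 cycle (repeats step 6); tank 4 never drops to <=2
Tank 4 never reaches <=2 within 15 steps

Answer: -1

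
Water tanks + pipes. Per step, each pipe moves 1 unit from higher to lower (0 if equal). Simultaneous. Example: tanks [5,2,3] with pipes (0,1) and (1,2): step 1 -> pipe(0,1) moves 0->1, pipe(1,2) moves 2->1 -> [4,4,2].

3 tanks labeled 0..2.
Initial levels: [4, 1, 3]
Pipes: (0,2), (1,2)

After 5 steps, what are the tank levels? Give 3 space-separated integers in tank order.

Step 1: flows [0->2,2->1] -> levels [3 2 3]
Step 2: flows [0=2,2->1] -> levels [3 3 2]
Step 3: flows [0->2,1->2] -> levels [2 2 4]
Step 4: flows [2->0,2->1] -> levels [3 3 2]
  -> period-2 cycle: step 4 state = step 2 state
  -> state at step 5: (5-2) mod 2 = 1, same as step 3 -> [2 2 4]

Answer: 2 2 4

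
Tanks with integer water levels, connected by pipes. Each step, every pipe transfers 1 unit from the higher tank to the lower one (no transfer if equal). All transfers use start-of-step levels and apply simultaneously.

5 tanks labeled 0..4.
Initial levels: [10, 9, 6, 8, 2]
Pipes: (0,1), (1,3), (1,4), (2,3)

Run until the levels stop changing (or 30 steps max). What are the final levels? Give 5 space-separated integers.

Step 1: flows [0->1,1->3,1->4,3->2] -> levels [9 8 7 8 3]
Step 2: flows [0->1,1=3,1->4,3->2] -> levels [8 8 8 7 4]
Step 3: flows [0=1,1->3,1->4,2->3] -> levels [8 6 7 9 5]
Step 4: flows [0->1,3->1,1->4,3->2] -> levels [7 7 8 7 6]
Step 5: flows [0=1,1=3,1->4,2->3] -> levels [7 6 7 8 7]
Step 6: flows [0->1,3->1,4->1,3->2] -> levels [6 9 8 6 6]
Step 7: flows [1->0,1->3,1->4,2->3] -> levels [7 6 7 8 7]
  -> period-2 cycle: step 7 state = step 5 state; never stabilizes
  -> state at step 30: (30-5) mod 2 = 1, same as step 6 -> [6 9 8 6 6]

Answer: 6 9 8 6 6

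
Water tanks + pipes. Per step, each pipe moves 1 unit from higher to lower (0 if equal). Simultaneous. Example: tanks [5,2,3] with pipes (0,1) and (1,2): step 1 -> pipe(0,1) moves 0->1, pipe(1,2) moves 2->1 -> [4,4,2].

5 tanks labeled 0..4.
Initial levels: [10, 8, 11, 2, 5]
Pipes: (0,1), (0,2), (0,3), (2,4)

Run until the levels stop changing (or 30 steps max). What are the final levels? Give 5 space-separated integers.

Answer: 5 8 9 7 7

Derivation:
Step 1: flows [0->1,2->0,0->3,2->4] -> levels [9 9 9 3 6]
Step 2: flows [0=1,0=2,0->3,2->4] -> levels [8 9 8 4 7]
Step 3: flows [1->0,0=2,0->3,2->4] -> levels [8 8 7 5 8]
Step 4: flows [0=1,0->2,0->3,4->2] -> levels [6 8 9 6 7]
Step 5: flows [1->0,2->0,0=3,2->4] -> levels [8 7 7 6 8]
Step 6: flows [0->1,0->2,0->3,4->2] -> levels [5 8 9 7 7]
Step 7: flows [1->0,2->0,3->0,2->4] -> levels [8 7 7 6 8]
  -> period-2 cycle: step 7 state = step 5 state; never stabilizes
  -> state at step 30: (30-5) mod 2 = 1, same as step 6 -> [5 8 9 7 7]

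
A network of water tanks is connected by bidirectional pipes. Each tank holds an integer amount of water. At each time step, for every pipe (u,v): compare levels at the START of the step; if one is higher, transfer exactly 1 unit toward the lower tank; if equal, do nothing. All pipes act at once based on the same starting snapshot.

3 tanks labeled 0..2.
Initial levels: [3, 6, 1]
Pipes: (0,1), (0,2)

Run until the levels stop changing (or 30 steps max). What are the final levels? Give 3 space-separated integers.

Step 1: flows [1->0,0->2] -> levels [3 5 2]
Step 2: flows [1->0,0->2] -> levels [3 4 3]
Step 3: flows [1->0,0=2] -> levels [4 3 3]
Step 4: flows [0->1,0->2] -> levels [2 4 4]
Step 5: flows [1->0,2->0] -> levels [4 3 3]
  -> period-2 cycle: step 5 state = step 3 state; never stabilizes
  -> state at step 30: (30-3) mod 2 = 1, same as step 4 -> [2 4 4]

Answer: 2 4 4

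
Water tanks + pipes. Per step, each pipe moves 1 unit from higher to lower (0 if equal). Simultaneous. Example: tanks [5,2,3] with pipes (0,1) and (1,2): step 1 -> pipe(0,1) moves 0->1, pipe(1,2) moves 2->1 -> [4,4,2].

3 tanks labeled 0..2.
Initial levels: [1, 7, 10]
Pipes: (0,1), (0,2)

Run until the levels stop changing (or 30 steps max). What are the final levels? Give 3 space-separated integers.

Answer: 6 6 6

Derivation:
Step 1: flows [1->0,2->0] -> levels [3 6 9]
Step 2: flows [1->0,2->0] -> levels [5 5 8]
Step 3: flows [0=1,2->0] -> levels [6 5 7]
Step 4: flows [0->1,2->0] -> levels [6 6 6]
Step 5: flows [0=1,0=2] -> levels [6 6 6]
  -> stable (no change)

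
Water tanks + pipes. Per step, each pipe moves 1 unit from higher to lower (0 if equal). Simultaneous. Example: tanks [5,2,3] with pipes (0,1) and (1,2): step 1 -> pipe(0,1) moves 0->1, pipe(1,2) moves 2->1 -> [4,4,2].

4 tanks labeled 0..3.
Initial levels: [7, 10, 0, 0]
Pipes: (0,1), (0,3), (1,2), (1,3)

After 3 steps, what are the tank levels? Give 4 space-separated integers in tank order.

Answer: 4 4 3 6

Derivation:
Step 1: flows [1->0,0->3,1->2,1->3] -> levels [7 7 1 2]
Step 2: flows [0=1,0->3,1->2,1->3] -> levels [6 5 2 4]
Step 3: flows [0->1,0->3,1->2,1->3] -> levels [4 4 3 6]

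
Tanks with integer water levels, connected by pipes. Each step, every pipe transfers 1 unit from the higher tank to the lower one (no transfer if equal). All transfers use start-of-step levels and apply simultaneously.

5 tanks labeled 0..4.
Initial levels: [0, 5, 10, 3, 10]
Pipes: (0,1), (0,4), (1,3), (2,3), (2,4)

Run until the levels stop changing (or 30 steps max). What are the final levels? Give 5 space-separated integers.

Answer: 7 4 5 7 5

Derivation:
Step 1: flows [1->0,4->0,1->3,2->3,2=4] -> levels [2 3 9 5 9]
Step 2: flows [1->0,4->0,3->1,2->3,2=4] -> levels [4 3 8 5 8]
Step 3: flows [0->1,4->0,3->1,2->3,2=4] -> levels [4 5 7 5 7]
Step 4: flows [1->0,4->0,1=3,2->3,2=4] -> levels [6 4 6 6 6]
Step 5: flows [0->1,0=4,3->1,2=3,2=4] -> levels [5 6 6 5 6]
Step 6: flows [1->0,4->0,1->3,2->3,2=4] -> levels [7 4 5 7 5]
Step 7: flows [0->1,0->4,3->1,3->2,2=4] -> levels [5 6 6 5 6]
  -> period-2 cycle: step 7 state = step 5 state; never stabilizes
  -> state at step 30: (30-5) mod 2 = 1, same as step 6 -> [7 4 5 7 5]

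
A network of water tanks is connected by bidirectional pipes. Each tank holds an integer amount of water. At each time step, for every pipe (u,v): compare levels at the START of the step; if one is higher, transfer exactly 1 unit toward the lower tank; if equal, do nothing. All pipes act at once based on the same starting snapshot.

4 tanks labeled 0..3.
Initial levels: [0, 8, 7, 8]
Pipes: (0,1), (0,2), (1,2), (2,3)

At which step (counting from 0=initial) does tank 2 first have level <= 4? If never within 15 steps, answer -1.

Answer: 7

Derivation:
Step 1: flows [1->0,2->0,1->2,3->2] -> levels [2 6 8 7]
Step 2: flows [1->0,2->0,2->1,2->3] -> levels [4 6 5 8]
Step 3: flows [1->0,2->0,1->2,3->2] -> levels [6 4 6 7]
Step 4: flows [0->1,0=2,2->1,3->2] -> levels [5 6 6 6]
Step 5: flows [1->0,2->0,1=2,2=3] -> levels [7 5 5 6]
Step 6: flows [0->1,0->2,1=2,3->2] -> levels [5 6 7 5]
Step 7: flows [1->0,2->0,2->1,2->3] -> levels [7 6 4 6]
Tank 2 first reaches <=4 at step 7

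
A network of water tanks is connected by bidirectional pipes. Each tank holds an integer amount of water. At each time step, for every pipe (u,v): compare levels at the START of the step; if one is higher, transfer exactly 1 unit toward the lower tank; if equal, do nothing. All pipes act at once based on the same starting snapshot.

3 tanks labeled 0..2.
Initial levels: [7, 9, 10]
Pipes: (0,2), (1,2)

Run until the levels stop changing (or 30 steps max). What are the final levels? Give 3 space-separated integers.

Step 1: flows [2->0,2->1] -> levels [8 10 8]
Step 2: flows [0=2,1->2] -> levels [8 9 9]
Step 3: flows [2->0,1=2] -> levels [9 9 8]
Step 4: flows [0->2,1->2] -> levels [8 8 10]
Step 5: flows [2->0,2->1] -> levels [9 9 8]
  -> period-2 cycle: step 5 state = step 3 state; never stabilizes
  -> state at step 30: (30-3) mod 2 = 1, same as step 4 -> [8 8 10]

Answer: 8 8 10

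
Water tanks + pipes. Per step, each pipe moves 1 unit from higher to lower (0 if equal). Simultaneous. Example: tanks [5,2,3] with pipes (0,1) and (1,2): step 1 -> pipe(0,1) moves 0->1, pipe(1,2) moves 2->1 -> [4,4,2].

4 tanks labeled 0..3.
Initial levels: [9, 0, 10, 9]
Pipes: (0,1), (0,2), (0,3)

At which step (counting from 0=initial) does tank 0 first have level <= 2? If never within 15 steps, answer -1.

Answer: -1

Derivation:
Step 1: flows [0->1,2->0,0=3] -> levels [9 1 9 9]
Step 2: flows [0->1,0=2,0=3] -> levels [8 2 9 9]
Step 3: flows [0->1,2->0,3->0] -> levels [9 3 8 8]
Step 4: flows [0->1,0->2,0->3] -> levels [6 4 9 9]
Step 5: flows [0->1,2->0,3->0] -> levels [7 5 8 8]
Step 6: flows [0->1,2->0,3->0] -> levels [8 6 7 7]
Step 7: flows [0->1,0->2,0->3] -> levels [5 7 8 8]
Step 8: flows [1->0,2->0,3->0] -> levels [8 6 7 7]
  -> period-2 cycle (repeats step 6); tank 0 never drops to <=2
Tank 0 never reaches <=2 within 15 steps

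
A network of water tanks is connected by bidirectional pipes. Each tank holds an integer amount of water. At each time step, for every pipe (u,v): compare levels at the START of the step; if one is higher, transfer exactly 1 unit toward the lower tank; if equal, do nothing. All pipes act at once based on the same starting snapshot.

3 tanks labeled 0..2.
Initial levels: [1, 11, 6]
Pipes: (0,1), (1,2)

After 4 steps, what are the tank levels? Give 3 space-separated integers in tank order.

Answer: 5 6 7

Derivation:
Step 1: flows [1->0,1->2] -> levels [2 9 7]
Step 2: flows [1->0,1->2] -> levels [3 7 8]
Step 3: flows [1->0,2->1] -> levels [4 7 7]
Step 4: flows [1->0,1=2] -> levels [5 6 7]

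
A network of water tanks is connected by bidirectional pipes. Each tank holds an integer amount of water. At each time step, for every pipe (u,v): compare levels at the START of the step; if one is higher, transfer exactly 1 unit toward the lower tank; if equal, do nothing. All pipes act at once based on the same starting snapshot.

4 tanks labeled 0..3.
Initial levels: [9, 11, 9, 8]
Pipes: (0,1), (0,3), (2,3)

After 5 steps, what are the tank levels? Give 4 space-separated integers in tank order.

Answer: 9 10 8 10

Derivation:
Step 1: flows [1->0,0->3,2->3] -> levels [9 10 8 10]
Step 2: flows [1->0,3->0,3->2] -> levels [11 9 9 8]
Step 3: flows [0->1,0->3,2->3] -> levels [9 10 8 10]
  -> period-2 cycle: step 3 state = step 1 state
  -> state at step 5: (5-1) mod 2 = 0, same as step 1 -> [9 10 8 10]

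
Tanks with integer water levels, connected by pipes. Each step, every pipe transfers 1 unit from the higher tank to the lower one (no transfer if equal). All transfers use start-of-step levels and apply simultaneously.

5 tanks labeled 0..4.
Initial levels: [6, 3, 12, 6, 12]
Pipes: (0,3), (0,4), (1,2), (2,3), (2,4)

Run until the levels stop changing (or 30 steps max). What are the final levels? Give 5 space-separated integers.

Answer: 8 7 10 7 7

Derivation:
Step 1: flows [0=3,4->0,2->1,2->3,2=4] -> levels [7 4 10 7 11]
Step 2: flows [0=3,4->0,2->1,2->3,4->2] -> levels [8 5 9 8 9]
Step 3: flows [0=3,4->0,2->1,2->3,2=4] -> levels [9 6 7 9 8]
Step 4: flows [0=3,0->4,2->1,3->2,4->2] -> levels [8 7 8 8 8]
Step 5: flows [0=3,0=4,2->1,2=3,2=4] -> levels [8 8 7 8 8]
Step 6: flows [0=3,0=4,1->2,3->2,4->2] -> levels [8 7 10 7 7]
Step 7: flows [0->3,0->4,2->1,2->3,2->4] -> levels [6 8 7 9 9]
Step 8: flows [3->0,4->0,1->2,3->2,4->2] -> levels [8 7 10 7 7]
  -> period-2 cycle: step 8 state = step 6 state; never stabilizes
  -> state at step 30: (30-6) mod 2 = 0, same as step 6 -> [8 7 10 7 7]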